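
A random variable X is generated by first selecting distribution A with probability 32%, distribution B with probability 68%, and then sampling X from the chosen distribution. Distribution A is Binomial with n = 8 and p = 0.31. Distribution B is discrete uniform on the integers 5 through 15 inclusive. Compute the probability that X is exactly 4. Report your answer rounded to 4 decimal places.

0.0469

Conditional on each component, P(X = 4): A: 0.146535; B: 0.
By total probability, P(X = 4) = 0.32·0.146535 + 0.68·0 = 0.0468912.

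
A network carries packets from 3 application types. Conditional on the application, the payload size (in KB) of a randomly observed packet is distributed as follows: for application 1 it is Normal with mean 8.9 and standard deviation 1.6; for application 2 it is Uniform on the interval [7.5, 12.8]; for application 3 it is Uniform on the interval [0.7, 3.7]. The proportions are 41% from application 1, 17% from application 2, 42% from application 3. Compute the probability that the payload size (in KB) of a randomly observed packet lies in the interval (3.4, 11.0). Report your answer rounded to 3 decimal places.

0.525

Conditional on each application, P(3.4 < X < 11.0): 1: 0.905031; 2: 0.660377; 3: 0.1.
By total probability, P(3.4 < X < 11.0) = 0.41·0.905031 + 0.17·0.660377 + 0.42·0.1 = 0.525327.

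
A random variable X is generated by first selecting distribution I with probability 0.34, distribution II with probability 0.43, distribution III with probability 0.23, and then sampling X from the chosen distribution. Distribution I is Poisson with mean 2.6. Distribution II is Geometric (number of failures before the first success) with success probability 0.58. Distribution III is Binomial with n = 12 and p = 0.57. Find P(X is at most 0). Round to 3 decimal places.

0.275

Conditional on each component, P(X ≤ 0): I: 0.0742736; II: 0.58; III: 3.99596e-05.
By total probability, P(X ≤ 0) = 0.34·0.0742736 + 0.43·0.58 + 0.23·3.99596e-05 = 0.274662.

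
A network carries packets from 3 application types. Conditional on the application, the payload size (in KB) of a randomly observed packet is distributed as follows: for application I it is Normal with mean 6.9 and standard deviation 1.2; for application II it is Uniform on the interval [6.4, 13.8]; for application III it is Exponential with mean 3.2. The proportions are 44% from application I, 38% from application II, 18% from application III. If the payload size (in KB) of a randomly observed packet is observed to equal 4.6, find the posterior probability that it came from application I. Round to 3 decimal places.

0.636

Likelihoods f(4.6 | ·): I: 0.0529681; II: 0; III: 0.0742253.
Posterior ∝ prior × likelihood. Numerator for I: 0.44·0.0529681 = 0.023306.
Normalizing constant: 0.44·0.0529681 + 0.38·0 + 0.18·0.0742253 = 0.0366665.
P(I | observation) = 0.023306 / 0.0366665 = 0.63562.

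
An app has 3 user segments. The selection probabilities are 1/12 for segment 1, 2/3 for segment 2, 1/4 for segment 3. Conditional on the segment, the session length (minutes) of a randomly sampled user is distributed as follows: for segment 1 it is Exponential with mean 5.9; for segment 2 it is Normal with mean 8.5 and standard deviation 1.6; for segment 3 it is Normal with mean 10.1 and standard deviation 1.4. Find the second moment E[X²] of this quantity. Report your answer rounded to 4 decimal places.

For each component E[X²] = Var + (mean)², giving 1: 69.62; 2: 74.81; 3: 103.97.
Overall E[X²] = 0.0833333·69.62 + 0.666667·74.81 + 0.25·103.97 = 81.6675.

81.6675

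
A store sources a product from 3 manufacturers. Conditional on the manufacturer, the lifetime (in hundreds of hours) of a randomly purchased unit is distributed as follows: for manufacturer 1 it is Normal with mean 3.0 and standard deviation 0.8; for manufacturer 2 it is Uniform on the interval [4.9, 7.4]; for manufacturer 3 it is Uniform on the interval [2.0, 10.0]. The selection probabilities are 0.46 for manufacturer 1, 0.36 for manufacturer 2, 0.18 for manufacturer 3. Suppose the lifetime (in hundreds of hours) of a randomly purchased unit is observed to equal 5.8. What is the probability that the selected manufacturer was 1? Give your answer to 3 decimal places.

Likelihoods f(5.8 | ·): 1: 0.00109085; 2: 0.4; 3: 0.125.
Posterior ∝ prior × likelihood. Numerator for 1: 0.46·0.00109085 = 0.000501793.
Normalizing constant: 0.46·0.00109085 + 0.36·0.4 + 0.18·0.125 = 0.167002.
P(1 | observation) = 0.000501793 / 0.167002 = 0.00300471.

0.003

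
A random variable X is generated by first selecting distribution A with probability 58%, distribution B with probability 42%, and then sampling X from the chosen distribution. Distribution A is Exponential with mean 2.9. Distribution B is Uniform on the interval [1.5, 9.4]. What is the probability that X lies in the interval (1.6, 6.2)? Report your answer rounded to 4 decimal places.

0.5102

Conditional on each component, P(1.6 < X < 6.2): A: 0.458057; B: 0.582278.
By total probability, P(1.6 < X < 6.2) = 0.58·0.458057 + 0.42·0.582278 = 0.51023.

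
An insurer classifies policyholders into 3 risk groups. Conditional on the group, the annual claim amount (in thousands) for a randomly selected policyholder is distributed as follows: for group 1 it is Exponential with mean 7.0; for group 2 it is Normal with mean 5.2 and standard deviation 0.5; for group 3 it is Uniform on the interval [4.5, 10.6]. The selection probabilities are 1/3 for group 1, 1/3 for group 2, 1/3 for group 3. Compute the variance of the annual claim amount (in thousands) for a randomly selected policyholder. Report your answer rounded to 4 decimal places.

18.4575

Per component, 1: μ=7, E[X²]=98; 2: μ=5.2, E[X²]=27.29; 3: μ=7.55, E[X²]=60.1033.
E[X] = 0.333333·7 + 0.333333·5.2 + 0.333333·7.55 = 6.58333.
E[X²] = 0.333333·98 + 0.333333·27.29 + 0.333333·60.1033 = 61.7978.
Var(X) = E[X²] − (E[X])² = 61.7978 − 43.3403 = 18.4575.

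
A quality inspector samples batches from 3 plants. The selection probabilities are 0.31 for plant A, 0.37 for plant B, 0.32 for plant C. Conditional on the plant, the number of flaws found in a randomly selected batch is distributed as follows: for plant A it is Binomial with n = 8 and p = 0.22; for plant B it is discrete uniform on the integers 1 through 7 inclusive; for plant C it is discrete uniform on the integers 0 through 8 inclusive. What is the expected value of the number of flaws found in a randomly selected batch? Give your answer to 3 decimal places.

Component means — A: 1.76; B: 4; C: 4.
E[X] = 0.31·1.76 + 0.37·4 + 0.32·4 = 3.3056.

3.306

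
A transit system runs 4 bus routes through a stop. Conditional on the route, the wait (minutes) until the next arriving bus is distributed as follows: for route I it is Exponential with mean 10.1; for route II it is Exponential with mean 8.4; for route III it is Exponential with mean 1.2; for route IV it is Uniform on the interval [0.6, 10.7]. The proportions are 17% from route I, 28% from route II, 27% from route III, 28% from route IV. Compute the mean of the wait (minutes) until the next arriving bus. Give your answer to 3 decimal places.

5.975

Component means — I: 10.1; II: 8.4; III: 1.2; IV: 5.65.
E[X] = 0.17·10.1 + 0.28·8.4 + 0.27·1.2 + 0.28·5.65 = 5.975.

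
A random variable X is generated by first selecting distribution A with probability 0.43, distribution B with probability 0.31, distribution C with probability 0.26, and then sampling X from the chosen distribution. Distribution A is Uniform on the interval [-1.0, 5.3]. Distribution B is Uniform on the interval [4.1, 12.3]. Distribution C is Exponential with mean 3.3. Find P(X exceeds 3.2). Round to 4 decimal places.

Conditional on each component, P(X > 3.2): A: 0.333333; B: 1; C: 0.379198.
By total probability, P(X > 3.2) = 0.43·0.333333 + 0.31·1 + 0.26·0.379198 = 0.551925.

0.5519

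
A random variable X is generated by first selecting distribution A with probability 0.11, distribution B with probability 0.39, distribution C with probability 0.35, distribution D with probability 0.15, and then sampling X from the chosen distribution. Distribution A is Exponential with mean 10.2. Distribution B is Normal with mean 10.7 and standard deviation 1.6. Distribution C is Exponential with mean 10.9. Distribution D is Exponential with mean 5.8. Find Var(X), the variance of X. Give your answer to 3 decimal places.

Per component, A: μ=10.2, E[X²]=208.08; B: μ=10.7, E[X²]=117.05; C: μ=10.9, E[X²]=237.62; D: μ=5.8, E[X²]=67.28.
E[X] = 0.11·10.2 + 0.39·10.7 + 0.35·10.9 + 0.15·5.8 = 9.98.
E[X²] = 0.11·208.08 + 0.39·117.05 + 0.35·237.62 + 0.15·67.28 = 161.797.
Var(X) = E[X²] − (E[X])² = 161.797 − 99.6004 = 62.1969.

62.197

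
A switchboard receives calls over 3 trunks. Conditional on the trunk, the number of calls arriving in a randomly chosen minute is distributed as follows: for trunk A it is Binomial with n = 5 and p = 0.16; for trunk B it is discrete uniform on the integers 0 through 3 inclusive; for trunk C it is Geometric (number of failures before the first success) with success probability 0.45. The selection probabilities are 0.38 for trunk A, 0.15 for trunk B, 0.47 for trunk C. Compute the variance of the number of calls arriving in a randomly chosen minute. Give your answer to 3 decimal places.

Per component, A: μ=0.8, E[X²]=1.312; B: μ=1.5, E[X²]=3.5; C: μ=1.22222, E[X²]=4.20988.
E[X] = 0.38·0.8 + 0.15·1.5 + 0.47·1.22222 = 1.10344.
E[X²] = 0.38·1.312 + 0.15·3.5 + 0.47·4.20988 = 3.0022.
Var(X) = E[X²] − (E[X])² = 3.0022 − 1.21759 = 1.78461.

1.785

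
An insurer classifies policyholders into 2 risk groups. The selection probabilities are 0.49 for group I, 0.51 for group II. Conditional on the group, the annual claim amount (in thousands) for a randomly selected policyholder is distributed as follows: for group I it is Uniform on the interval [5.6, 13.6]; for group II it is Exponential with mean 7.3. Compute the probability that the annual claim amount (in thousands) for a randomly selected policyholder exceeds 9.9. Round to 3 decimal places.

0.358

Conditional on each group, P(X > 9.9): I: 0.4625; II: 0.257647.
By total probability, P(X > 9.9) = 0.49·0.4625 + 0.51·0.257647 = 0.358025.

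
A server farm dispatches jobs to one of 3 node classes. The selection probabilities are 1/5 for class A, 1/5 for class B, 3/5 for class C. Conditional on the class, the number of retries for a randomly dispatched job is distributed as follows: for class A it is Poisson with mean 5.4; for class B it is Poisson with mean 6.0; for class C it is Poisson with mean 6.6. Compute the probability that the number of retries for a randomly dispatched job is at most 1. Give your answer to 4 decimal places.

Conditional on each class, P(X ≤ 1): A: 0.0289061; B: 0.0173513; C: 0.0103388.
By total probability, P(X ≤ 1) = 0.2·0.0289061 + 0.2·0.0173513 + 0.6·0.0103388 = 0.0154548.

0.0155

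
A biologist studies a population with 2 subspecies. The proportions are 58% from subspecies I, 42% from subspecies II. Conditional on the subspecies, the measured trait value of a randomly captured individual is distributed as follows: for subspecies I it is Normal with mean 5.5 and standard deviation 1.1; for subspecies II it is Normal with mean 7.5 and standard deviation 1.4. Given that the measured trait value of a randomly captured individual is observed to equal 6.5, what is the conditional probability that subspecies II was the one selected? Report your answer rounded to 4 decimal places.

0.3999

Likelihoods f(6.5 | ·): I: 0.239915; II: 0.220797.
Posterior ∝ prior × likelihood. Numerator for II: 0.42·0.220797 = 0.0927346.
Normalizing constant: 0.58·0.239915 + 0.42·0.220797 = 0.231885.
P(II | observation) = 0.0927346 / 0.231885 = 0.399916.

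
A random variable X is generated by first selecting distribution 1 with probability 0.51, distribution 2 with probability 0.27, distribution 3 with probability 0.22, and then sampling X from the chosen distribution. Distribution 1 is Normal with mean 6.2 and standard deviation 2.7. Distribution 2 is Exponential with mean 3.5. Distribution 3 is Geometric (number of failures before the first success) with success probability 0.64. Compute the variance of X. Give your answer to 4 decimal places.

12.3010

Per component, 1: μ=6.2, E[X²]=45.73; 2: μ=3.5, E[X²]=24.5; 3: μ=0.5625, E[X²]=1.19531.
E[X] = 0.51·6.2 + 0.27·3.5 + 0.22·0.5625 = 4.23075.
E[X²] = 0.51·45.73 + 0.27·24.5 + 0.22·1.19531 = 30.2003.
Var(X) = E[X²] − (E[X])² = 30.2003 − 17.8992 = 12.301.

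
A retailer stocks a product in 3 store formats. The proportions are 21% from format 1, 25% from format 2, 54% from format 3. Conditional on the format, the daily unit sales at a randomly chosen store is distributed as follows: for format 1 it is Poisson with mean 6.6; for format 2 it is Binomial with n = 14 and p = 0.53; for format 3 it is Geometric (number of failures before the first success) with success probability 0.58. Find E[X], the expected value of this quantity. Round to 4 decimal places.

3.6320

Component means — 1: 6.6; 2: 7.42; 3: 0.724138.
E[X] = 0.21·6.6 + 0.25·7.42 + 0.54·0.724138 = 3.63203.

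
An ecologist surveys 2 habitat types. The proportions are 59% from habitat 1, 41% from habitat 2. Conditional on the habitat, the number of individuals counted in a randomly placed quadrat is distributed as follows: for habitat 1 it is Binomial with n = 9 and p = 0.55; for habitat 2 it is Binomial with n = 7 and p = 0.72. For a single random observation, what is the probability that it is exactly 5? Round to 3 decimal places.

0.284

Conditional on each habitat, P(X = 5): 1: 0.260036; 2: 0.318565.
By total probability, P(X = 5) = 0.59·0.260036 + 0.41·0.318565 = 0.284033.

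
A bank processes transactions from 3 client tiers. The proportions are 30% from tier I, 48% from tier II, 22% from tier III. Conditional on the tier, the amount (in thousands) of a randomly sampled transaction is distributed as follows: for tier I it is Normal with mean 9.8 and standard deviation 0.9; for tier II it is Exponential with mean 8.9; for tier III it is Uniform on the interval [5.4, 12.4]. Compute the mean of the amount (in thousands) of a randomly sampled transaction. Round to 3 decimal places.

Component means — I: 9.8; II: 8.9; III: 8.9.
E[X] = 0.3·9.8 + 0.48·8.9 + 0.22·8.9 = 9.17.

9.170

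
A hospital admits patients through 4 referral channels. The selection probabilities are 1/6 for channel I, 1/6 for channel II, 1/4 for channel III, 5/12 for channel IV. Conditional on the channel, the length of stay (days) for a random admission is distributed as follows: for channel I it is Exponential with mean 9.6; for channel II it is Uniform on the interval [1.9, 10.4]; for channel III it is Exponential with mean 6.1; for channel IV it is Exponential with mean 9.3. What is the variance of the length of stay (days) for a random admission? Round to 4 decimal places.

64.3066

Per component, I: μ=9.6, E[X²]=184.32; II: μ=6.15, E[X²]=43.8433; III: μ=6.1, E[X²]=74.42; IV: μ=9.3, E[X²]=172.98.
E[X] = 0.166667·9.6 + 0.166667·6.15 + 0.25·6.1 + 0.416667·9.3 = 8.025.
E[X²] = 0.166667·184.32 + 0.166667·43.8433 + 0.25·74.42 + 0.416667·172.98 = 128.707.
Var(X) = E[X²] − (E[X])² = 128.707 − 64.4006 = 64.3066.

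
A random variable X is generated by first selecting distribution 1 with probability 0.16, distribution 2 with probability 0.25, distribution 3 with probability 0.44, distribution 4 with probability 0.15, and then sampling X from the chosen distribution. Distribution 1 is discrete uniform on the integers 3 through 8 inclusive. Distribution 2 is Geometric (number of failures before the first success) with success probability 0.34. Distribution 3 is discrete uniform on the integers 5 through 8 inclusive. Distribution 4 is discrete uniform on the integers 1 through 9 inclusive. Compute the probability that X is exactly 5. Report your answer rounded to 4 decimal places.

0.1640

Conditional on each component, P(X = 5): 1: 0.166667; 2: 0.0425793; 3: 0.25; 4: 0.111111.
By total probability, P(X = 5) = 0.16·0.166667 + 0.25·0.0425793 + 0.44·0.25 + 0.15·0.111111 = 0.163978.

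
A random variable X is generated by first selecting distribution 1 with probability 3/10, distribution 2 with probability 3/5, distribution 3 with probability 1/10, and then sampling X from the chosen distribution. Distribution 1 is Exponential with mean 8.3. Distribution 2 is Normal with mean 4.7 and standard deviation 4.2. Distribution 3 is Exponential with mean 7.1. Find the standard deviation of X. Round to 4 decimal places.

Per component, 1: μ=8.3, E[X²]=137.78; 2: μ=4.7, E[X²]=39.73; 3: μ=7.1, E[X²]=100.82.
E[X] = 0.3·8.3 + 0.6·4.7 + 0.1·7.1 = 6.02.
E[X²] = 0.3·137.78 + 0.6·39.73 + 0.1·100.82 = 75.254.
Var(X) = E[X²] − (E[X])² = 75.254 − 36.2404 = 39.0136.
SD(X) = √39.0136 = 6.24609.

6.2461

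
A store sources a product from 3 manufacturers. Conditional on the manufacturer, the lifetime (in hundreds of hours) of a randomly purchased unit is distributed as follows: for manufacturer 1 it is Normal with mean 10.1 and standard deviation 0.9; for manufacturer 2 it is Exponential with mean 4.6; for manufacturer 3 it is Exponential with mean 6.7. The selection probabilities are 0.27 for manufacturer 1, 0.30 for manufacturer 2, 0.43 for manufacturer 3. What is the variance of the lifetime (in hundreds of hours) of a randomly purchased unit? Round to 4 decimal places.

Per component, 1: μ=10.1, E[X²]=102.82; 2: μ=4.6, E[X²]=42.32; 3: μ=6.7, E[X²]=89.78.
E[X] = 0.27·10.1 + 0.3·4.6 + 0.43·6.7 = 6.988.
E[X²] = 0.27·102.82 + 0.3·42.32 + 0.43·89.78 = 79.0628.
Var(X) = E[X²] − (E[X])² = 79.0628 − 48.8321 = 30.2307.

30.2307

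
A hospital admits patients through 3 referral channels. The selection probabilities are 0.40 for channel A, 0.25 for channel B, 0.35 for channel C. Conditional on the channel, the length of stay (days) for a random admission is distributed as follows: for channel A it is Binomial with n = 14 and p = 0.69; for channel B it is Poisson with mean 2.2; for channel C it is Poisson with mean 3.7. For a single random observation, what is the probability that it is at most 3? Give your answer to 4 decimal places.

Conditional on each channel, P(X ≤ 3): A: 0.000340388; B: 0.819352; C: 0.494153.
By total probability, P(X ≤ 3) = 0.4·0.000340388 + 0.25·0.819352 + 0.35·0.494153 = 0.377928.

0.3779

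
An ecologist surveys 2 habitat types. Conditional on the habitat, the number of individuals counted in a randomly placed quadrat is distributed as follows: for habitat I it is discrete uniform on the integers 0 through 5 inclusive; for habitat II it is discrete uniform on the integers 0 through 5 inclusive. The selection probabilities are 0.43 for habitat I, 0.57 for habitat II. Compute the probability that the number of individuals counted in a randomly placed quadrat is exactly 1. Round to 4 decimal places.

0.1667

Conditional on each habitat, P(X = 1): I: 0.166667; II: 0.166667.
By total probability, P(X = 1) = 0.43·0.166667 + 0.57·0.166667 = 0.166667.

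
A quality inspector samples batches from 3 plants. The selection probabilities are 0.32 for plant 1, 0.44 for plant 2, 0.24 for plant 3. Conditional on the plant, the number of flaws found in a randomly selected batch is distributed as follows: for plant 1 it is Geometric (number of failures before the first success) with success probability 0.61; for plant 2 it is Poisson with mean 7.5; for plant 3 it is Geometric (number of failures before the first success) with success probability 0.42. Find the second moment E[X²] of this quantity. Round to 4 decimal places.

29.7630

For each component E[X²] = Var + (mean)², giving 1: 1.45687; 2: 63.75; 3: 5.19501.
Overall E[X²] = 0.32·1.45687 + 0.44·63.75 + 0.24·5.19501 = 29.763.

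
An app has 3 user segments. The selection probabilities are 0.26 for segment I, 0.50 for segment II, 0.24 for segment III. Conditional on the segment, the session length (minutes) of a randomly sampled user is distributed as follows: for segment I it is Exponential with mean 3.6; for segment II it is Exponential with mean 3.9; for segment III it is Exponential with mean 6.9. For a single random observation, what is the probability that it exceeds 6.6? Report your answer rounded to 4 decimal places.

Conditional on each segment, P(X > 6.6): I: 0.15988; II: 0.184094; III: 0.384227.
By total probability, P(X > 6.6) = 0.26·0.15988 + 0.5·0.184094 + 0.24·0.384227 = 0.22583.

0.2258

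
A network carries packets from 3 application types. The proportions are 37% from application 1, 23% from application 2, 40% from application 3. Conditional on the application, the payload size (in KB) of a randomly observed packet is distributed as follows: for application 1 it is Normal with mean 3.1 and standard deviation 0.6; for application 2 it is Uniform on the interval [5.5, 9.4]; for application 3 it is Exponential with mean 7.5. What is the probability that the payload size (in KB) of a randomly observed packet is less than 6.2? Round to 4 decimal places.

0.6363

Conditional on each application, P(X < 6.2): 1: 1; 2: 0.179487; 3: 0.562495.
By total probability, P(X < 6.2) = 0.37·1 + 0.23·0.179487 + 0.4·0.562495 = 0.63628.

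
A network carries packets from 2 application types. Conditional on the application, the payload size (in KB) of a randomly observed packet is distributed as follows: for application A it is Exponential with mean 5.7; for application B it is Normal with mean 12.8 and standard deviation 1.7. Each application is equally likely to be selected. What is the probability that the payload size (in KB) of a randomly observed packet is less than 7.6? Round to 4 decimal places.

Conditional on each application, P(X < 7.6): A: 0.736403; B: 0.00111104.
By total probability, P(X < 7.6) = 0.5·0.736403 + 0.5·0.00111104 = 0.368757.

0.3688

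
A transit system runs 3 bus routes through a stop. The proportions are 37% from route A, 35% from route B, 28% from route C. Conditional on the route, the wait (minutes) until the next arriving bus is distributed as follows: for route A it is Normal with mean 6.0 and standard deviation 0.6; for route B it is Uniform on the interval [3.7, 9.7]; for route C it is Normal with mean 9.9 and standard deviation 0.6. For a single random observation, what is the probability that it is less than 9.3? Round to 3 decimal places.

0.741

Conditional on each route, P(X < 9.3): A: 1; B: 0.933333; C: 0.158655.
By total probability, P(X < 9.3) = 0.37·1 + 0.35·0.933333 + 0.28·0.158655 = 0.74109.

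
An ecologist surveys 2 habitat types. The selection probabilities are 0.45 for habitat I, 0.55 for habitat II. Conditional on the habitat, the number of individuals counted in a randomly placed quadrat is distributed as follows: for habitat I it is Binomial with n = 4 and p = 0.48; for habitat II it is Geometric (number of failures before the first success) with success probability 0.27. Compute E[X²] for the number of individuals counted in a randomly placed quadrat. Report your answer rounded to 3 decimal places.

For each component E[X²] = Var + (mean)², giving I: 4.6848; II: 17.3237.
Overall E[X²] = 0.45·4.6848 + 0.55·17.3237 = 11.6362.

11.636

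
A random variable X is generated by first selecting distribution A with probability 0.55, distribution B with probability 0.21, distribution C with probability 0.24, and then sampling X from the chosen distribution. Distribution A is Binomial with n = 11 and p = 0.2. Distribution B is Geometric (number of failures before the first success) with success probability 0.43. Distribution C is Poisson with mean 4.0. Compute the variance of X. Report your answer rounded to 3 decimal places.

Per component, A: μ=2.2, E[X²]=6.6; B: μ=1.32558, E[X²]=4.83991; C: μ=4, E[X²]=20.
E[X] = 0.55·2.2 + 0.21·1.32558 + 0.24·4 = 2.44837.
E[X²] = 0.55·6.6 + 0.21·4.83991 + 0.24·20 = 9.44638.
Var(X) = E[X²] − (E[X])² = 9.44638 − 5.99453 = 3.45186.

3.452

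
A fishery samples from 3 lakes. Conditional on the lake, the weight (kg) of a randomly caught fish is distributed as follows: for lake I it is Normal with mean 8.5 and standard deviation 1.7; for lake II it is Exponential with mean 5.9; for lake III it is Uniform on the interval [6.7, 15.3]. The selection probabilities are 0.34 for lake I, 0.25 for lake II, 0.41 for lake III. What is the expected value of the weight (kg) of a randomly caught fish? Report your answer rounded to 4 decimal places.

Component means — I: 8.5; II: 5.9; III: 11.
E[X] = 0.34·8.5 + 0.25·5.9 + 0.41·11 = 8.875.

8.8750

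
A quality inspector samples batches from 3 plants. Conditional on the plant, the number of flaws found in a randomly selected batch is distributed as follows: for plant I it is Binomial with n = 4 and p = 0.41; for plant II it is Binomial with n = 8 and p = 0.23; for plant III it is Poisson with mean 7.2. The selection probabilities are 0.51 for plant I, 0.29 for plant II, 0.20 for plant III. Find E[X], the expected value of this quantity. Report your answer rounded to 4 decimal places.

2.8100

Component means — I: 1.64; II: 1.84; III: 7.2.
E[X] = 0.51·1.64 + 0.29·1.84 + 0.2·7.2 = 2.81.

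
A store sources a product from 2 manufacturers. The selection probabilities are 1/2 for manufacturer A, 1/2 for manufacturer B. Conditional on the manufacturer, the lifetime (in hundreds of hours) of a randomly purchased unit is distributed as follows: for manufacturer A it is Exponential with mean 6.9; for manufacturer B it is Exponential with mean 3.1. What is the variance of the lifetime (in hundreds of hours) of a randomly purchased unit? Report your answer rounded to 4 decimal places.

Per component, A: μ=6.9, E[X²]=95.22; B: μ=3.1, E[X²]=19.22.
E[X] = 0.5·6.9 + 0.5·3.1 = 5.
E[X²] = 0.5·95.22 + 0.5·19.22 = 57.22.
Var(X) = E[X²] − (E[X])² = 57.22 − 25 = 32.22.

32.2200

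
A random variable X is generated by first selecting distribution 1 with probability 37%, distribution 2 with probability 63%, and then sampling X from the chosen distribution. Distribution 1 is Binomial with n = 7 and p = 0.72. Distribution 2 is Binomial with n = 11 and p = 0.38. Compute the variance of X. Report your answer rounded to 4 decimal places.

2.3273

Per component, 1: μ=5.04, E[X²]=26.8128; 2: μ=4.18, E[X²]=20.064.
E[X] = 0.37·5.04 + 0.63·4.18 = 4.4982.
E[X²] = 0.37·26.8128 + 0.63·20.064 = 22.5611.
Var(X) = E[X²] − (E[X])² = 22.5611 − 20.2338 = 2.32725.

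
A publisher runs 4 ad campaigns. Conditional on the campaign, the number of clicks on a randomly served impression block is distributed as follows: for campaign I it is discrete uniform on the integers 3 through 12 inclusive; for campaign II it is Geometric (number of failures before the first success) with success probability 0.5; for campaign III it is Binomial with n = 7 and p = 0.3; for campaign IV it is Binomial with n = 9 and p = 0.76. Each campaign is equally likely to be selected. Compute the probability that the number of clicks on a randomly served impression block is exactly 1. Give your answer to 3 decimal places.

Conditional on each campaign, P(X = 1): I: 0; II: 0.25; III: 0.247063; IV: 7.52915e-05.
By total probability, P(X = 1) = 0.25·0 + 0.25·0.25 + 0.25·0.247063 + 0.25·7.52915e-05 = 0.124285.

0.124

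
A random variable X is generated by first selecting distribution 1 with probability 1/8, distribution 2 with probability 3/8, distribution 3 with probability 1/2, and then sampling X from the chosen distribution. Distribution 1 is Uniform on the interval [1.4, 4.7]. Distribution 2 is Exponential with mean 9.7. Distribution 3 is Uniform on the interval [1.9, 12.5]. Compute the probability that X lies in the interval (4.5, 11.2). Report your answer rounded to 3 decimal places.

0.441

Conditional on each component, P(4.5 < X < 11.2): 1: 0.0606061; 2: 0.313644; 3: 0.632075.
By total probability, P(4.5 < X < 11.2) = 0.125·0.0606061 + 0.375·0.313644 + 0.5·0.632075 = 0.44123.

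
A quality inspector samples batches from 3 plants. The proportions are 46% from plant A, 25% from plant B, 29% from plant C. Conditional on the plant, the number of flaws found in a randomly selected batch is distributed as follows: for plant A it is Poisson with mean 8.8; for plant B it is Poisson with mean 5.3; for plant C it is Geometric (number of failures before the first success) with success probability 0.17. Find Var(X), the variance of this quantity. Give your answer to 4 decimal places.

17.1705

Per component, A: μ=8.8, E[X²]=86.24; B: μ=5.3, E[X²]=33.39; C: μ=4.88235, E[X²]=52.5571.
E[X] = 0.46·8.8 + 0.25·5.3 + 0.29·4.88235 = 6.78888.
E[X²] = 0.46·86.24 + 0.25·33.39 + 0.29·52.5571 = 63.2595.
Var(X) = E[X²] − (E[X])² = 63.2595 − 46.0889 = 17.1705.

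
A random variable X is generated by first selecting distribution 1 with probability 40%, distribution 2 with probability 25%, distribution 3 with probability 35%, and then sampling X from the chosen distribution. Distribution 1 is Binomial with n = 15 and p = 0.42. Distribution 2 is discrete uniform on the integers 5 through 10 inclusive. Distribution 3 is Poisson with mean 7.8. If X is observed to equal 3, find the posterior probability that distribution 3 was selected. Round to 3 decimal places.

Likelihoods P(X=3 | ·): 1: 0.0488534; 2: 0; 3: 0.0324068.
Posterior ∝ prior × likelihood. Numerator for 3: 0.35·0.0324068 = 0.0113424.
Normalizing constant: 0.4·0.0488534 + 0.25·0 + 0.35·0.0324068 = 0.0308837.
P(3 | observation) = 0.0113424 / 0.0308837 = 0.36726.

0.367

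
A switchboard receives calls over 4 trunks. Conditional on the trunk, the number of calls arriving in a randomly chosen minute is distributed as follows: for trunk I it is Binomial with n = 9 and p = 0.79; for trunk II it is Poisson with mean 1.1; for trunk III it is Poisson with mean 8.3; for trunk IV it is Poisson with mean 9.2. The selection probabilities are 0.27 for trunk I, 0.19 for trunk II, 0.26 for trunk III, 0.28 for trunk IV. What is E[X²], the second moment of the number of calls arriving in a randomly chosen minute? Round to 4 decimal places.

For each component E[X²] = Var + (mean)², giving I: 52.0452; II: 2.31; III: 77.19; IV: 93.84.
Overall E[X²] = 0.27·52.0452 + 0.19·2.31 + 0.26·77.19 + 0.28·93.84 = 60.8357.

60.8357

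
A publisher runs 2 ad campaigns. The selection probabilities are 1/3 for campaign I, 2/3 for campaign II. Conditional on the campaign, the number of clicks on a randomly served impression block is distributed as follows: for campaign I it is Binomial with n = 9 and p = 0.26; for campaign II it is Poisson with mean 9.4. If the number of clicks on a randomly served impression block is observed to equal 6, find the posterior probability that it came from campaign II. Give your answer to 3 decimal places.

0.938

Likelihoods P(X=6 | ·): I: 0.0105151; II: 0.0792623.
Posterior ∝ prior × likelihood. Numerator for II: 0.666667·0.0792623 = 0.0528415.
Normalizing constant: 0.333333·0.0105151 + 0.666667·0.0792623 = 0.0563466.
P(II | observation) = 0.0528415 / 0.0563466 = 0.937795.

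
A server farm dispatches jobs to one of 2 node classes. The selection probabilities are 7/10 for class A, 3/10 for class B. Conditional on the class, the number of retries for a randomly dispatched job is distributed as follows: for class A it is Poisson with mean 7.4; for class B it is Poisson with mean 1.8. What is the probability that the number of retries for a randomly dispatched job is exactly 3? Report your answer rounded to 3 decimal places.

Conditional on each class, P(X = 3): A: 0.0412824; B: 0.160671.
By total probability, P(X = 3) = 0.7·0.0412824 + 0.3·0.160671 = 0.0770988.

0.077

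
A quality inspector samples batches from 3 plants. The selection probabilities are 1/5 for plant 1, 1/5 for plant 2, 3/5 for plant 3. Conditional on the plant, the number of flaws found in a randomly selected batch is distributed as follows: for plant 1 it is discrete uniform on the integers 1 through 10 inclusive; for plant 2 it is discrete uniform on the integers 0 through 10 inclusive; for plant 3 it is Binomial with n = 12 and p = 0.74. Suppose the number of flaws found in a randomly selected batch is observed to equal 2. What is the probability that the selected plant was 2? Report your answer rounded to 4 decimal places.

0.4758

Likelihoods P(X=2 | ·): 1: 0.1; 2: 0.0909091; 3: 5.102e-05.
Posterior ∝ prior × likelihood. Numerator for 2: 0.2·0.0909091 = 0.0181818.
Normalizing constant: 0.2·0.1 + 0.2·0.0909091 + 0.6·5.102e-05 = 0.0382124.
P(2 | observation) = 0.0181818 / 0.0382124 = 0.475809.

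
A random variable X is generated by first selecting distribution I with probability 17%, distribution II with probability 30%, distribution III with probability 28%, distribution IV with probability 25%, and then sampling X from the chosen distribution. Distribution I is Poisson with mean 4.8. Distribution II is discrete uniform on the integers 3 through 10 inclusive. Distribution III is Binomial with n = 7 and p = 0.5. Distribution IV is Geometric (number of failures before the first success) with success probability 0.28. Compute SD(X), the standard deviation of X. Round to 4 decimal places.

2.7549

Per component, I: μ=4.8, E[X²]=27.84; II: μ=6.5, E[X²]=47.5; III: μ=3.5, E[X²]=14; IV: μ=2.57143, E[X²]=15.7959.
E[X] = 0.17·4.8 + 0.3·6.5 + 0.28·3.5 + 0.25·2.57143 = 4.38886.
E[X²] = 0.17·27.84 + 0.3·47.5 + 0.28·14 + 0.25·15.7959 = 26.8518.
Var(X) = E[X²] − (E[X])² = 26.8518 − 19.2621 = 7.58971.
SD(X) = √7.58971 = 2.75494.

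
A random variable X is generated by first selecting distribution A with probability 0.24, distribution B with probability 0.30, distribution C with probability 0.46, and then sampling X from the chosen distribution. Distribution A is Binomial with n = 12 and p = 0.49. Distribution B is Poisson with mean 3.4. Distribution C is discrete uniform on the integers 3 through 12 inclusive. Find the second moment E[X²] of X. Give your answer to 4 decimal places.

43.1756

For each component E[X²] = Var + (mean)², giving A: 37.5732; B: 14.96; C: 64.5.
Overall E[X²] = 0.24·37.5732 + 0.3·14.96 + 0.46·64.5 = 43.1756.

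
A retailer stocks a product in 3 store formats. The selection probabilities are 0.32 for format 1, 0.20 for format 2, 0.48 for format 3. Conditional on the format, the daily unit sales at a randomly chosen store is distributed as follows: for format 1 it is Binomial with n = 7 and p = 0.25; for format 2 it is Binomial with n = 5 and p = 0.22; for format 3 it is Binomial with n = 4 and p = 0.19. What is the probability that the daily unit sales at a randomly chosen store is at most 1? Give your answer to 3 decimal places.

0.682

Conditional on each format, P(X ≤ 1): 1: 0.444946; 2: 0.695883; 3: 0.834362.
By total probability, P(X ≤ 1) = 0.32·0.444946 + 0.2·0.695883 + 0.48·0.834362 = 0.682053.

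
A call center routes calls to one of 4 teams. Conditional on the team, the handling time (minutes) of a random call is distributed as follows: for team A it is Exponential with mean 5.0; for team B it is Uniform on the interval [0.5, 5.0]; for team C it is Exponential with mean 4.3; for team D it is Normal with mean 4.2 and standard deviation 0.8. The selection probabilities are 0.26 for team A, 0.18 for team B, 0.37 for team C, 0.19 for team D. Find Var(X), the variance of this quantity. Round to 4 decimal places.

14.3149

Per component, A: μ=5, E[X²]=50; B: μ=2.75, E[X²]=9.25; C: μ=4.3, E[X²]=36.98; D: μ=4.2, E[X²]=18.28.
E[X] = 0.26·5 + 0.18·2.75 + 0.37·4.3 + 0.19·4.2 = 4.184.
E[X²] = 0.26·50 + 0.18·9.25 + 0.37·36.98 + 0.19·18.28 = 31.8208.
Var(X) = E[X²] − (E[X])² = 31.8208 − 17.5059 = 14.3149.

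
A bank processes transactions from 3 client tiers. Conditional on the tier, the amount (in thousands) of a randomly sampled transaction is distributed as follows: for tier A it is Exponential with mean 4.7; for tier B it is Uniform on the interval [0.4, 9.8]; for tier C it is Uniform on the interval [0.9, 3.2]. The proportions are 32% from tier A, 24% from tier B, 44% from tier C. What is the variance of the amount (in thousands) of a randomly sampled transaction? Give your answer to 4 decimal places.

Per component, A: μ=4.7, E[X²]=44.18; B: μ=5.1, E[X²]=33.3733; C: μ=2.05, E[X²]=4.64333.
E[X] = 0.32·4.7 + 0.24·5.1 + 0.44·2.05 = 3.63.
E[X²] = 0.32·44.18 + 0.24·33.3733 + 0.44·4.64333 = 24.1903.
Var(X) = E[X²] − (E[X])² = 24.1903 − 13.1769 = 11.0134.

11.0134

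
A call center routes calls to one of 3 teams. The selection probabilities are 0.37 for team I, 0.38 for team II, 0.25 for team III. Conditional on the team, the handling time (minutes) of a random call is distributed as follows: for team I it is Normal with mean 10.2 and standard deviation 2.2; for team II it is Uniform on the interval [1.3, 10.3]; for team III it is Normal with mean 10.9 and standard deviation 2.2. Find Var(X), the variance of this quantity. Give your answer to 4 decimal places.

Per component, I: μ=10.2, E[X²]=108.88; II: μ=5.8, E[X²]=40.39; III: μ=10.9, E[X²]=123.65.
E[X] = 0.37·10.2 + 0.38·5.8 + 0.25·10.9 = 8.703.
E[X²] = 0.37·108.88 + 0.38·40.39 + 0.25·123.65 = 86.5463.
Var(X) = E[X²] − (E[X])² = 86.5463 − 75.7422 = 10.8041.

10.8041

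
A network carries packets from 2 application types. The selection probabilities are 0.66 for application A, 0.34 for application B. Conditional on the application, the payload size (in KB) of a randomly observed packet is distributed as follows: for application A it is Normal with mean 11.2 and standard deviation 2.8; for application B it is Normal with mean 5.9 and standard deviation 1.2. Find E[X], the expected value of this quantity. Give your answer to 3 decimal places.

Component means — A: 11.2; B: 5.9.
E[X] = 0.66·11.2 + 0.34·5.9 = 9.398.

9.398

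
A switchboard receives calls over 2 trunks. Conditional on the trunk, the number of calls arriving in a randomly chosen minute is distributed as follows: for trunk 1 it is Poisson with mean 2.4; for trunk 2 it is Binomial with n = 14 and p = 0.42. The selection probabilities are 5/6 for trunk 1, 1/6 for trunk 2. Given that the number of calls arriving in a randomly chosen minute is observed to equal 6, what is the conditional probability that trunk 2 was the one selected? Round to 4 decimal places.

0.6368

Likelihoods P(X=6 | ·): 1: 0.0240784; 2: 0.211094.
Posterior ∝ prior × likelihood. Numerator for 2: 0.166667·0.211094 = 0.0351823.
Normalizing constant: 0.833333·0.0240784 + 0.166667·0.211094 = 0.0552476.
P(2 | observation) = 0.0351823 / 0.0552476 = 0.63681.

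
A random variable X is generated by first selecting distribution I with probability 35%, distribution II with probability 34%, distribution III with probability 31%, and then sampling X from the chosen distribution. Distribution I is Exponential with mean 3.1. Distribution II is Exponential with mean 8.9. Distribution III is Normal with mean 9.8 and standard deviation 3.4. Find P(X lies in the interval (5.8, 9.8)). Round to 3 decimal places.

0.221

Conditional on each component, P(5.8 < X < 9.8): I: 0.111604; II: 0.188669; III: 0.380297.
By total probability, P(5.8 < X < 9.8) = 0.35·0.111604 + 0.34·0.188669 + 0.31·0.380297 = 0.221101.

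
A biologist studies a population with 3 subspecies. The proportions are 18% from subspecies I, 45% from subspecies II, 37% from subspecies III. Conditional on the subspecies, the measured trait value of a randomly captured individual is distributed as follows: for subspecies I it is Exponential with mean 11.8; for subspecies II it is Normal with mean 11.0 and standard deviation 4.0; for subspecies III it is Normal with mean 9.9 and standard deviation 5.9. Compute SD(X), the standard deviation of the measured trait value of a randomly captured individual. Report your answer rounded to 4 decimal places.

6.7555

Per component, I: μ=11.8, E[X²]=278.48; II: μ=11, E[X²]=137; III: μ=9.9, E[X²]=132.82.
E[X] = 0.18·11.8 + 0.45·11 + 0.37·9.9 = 10.737.
E[X²] = 0.18·278.48 + 0.45·137 + 0.37·132.82 = 160.92.
Var(X) = E[X²] − (E[X])² = 160.92 − 115.283 = 45.6366.
SD(X) = √45.6366 = 6.75549.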